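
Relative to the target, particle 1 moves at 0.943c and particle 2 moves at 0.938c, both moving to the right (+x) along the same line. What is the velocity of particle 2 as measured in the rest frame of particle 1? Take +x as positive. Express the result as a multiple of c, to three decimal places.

β_A = 0.943, β_B = 0.938.
Transform to A's frame with the inverse velocity-addition law: u' = (u − v)/(1 − uv/c²), taking u = β_B and v = β_A.
u' = (0.938 − 0.943) / (1 − (0.943)(0.938)) = -0.0050/0.1155 = -0.0433.

-0.043c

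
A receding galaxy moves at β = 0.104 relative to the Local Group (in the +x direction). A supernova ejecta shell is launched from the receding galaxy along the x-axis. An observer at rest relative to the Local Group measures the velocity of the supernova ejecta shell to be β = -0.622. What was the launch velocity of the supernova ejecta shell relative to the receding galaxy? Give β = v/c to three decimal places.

Invert the composition law: u' = (u − v)/(1 − uv/c²).
u' = (-0.622 − 0.104) / (1 − (-0.622)(0.104)) = -0.7260/1.0647 = -0.6819.

β = -0.682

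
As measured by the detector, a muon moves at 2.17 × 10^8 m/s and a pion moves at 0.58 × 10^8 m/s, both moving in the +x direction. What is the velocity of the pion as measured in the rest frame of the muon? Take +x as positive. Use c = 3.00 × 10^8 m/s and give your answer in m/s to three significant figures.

-1.85 × 10^8 m/s

β_A = 0.723, β_B = 0.193 (dividing each by c = 3.00 × 10^8 m/s).
Transform to A's frame with the inverse velocity-addition law: u' = (u − v)/(1 − uv/c²), taking u = β_B and v = β_A.
u' = (0.193 − 0.723) / (1 − (0.723)(0.193)) = -0.5300/0.8602 = -0.6162.
u' = -0.6162 × 3.00 × 10^8 m/s.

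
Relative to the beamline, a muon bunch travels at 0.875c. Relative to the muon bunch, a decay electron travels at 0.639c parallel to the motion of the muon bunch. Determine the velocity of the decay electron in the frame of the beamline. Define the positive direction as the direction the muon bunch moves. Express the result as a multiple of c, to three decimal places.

With v = 0.875 and u' = 0.639 (in units of c),
u = (u' + v)/(1 + u'v/c²):
u = (0.639 + 0.875) / (1 + 0.639·0.875) = 1.5140/1.5591 = 0.9711

0.971c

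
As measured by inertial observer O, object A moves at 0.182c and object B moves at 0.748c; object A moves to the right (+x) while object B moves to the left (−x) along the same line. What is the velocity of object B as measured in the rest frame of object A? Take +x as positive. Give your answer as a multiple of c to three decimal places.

β_A = 0.182, β_B = -0.748.
Transform to A's frame with the inverse velocity-addition law: u' = (u − v)/(1 − uv/c²), taking u = β_B and v = β_A.
u' = (-0.748 − 0.182) / (1 − (0.182)(-0.748)) = -0.9300/1.1361 = -0.8186.

-0.819c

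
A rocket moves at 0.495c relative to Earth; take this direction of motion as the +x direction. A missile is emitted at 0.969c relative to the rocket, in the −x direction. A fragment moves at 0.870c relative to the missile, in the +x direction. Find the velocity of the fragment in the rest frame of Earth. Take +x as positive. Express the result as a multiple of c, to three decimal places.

Apply u = (u' + v)/(1 + u'v/c²) successively, working outward toward Earth.
Start: velocity of the rocket relative to Earth = 0.4950c.
Compose with the missile (u' = -0.969 in the rocket frame): u_1 = (-0.969 + 0.495) / (1 + (-0.969)·0.495) = -0.4740/0.5203 = -0.9109.
Compose with the fragment (u' = 0.870 in the missile frame): u_2 = (0.870 + (-0.911)) / (1 + 0.870·(-0.911)) = -0.0409/0.2075 = -0.1973.

-0.197c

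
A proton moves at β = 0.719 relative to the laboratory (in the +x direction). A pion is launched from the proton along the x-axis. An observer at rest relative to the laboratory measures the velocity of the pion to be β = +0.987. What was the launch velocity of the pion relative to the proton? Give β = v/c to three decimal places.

Invert the composition law: u' = (u − v)/(1 − uv/c²).
u' = (0.987 − 0.719) / (1 − (0.987)(0.719)) = 0.2680/0.2903 = 0.9230.

β = +0.923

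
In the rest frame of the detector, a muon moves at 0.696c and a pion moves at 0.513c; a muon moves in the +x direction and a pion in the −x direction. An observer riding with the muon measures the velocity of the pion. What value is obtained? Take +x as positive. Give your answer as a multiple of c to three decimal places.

β_A = 0.696, β_B = -0.513.
Transform to A's frame with the inverse velocity-addition law: u' = (u − v)/(1 − uv/c²), taking u = β_B and v = β_A.
u' = (-0.513 − 0.696) / (1 − (0.696)(-0.513)) = -1.2090/1.3570 = -0.8909.

-0.891c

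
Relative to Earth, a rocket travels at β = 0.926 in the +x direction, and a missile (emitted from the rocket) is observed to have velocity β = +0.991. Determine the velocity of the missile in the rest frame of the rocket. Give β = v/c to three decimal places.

β = +0.789

Invert the composition law: u' = (u − v)/(1 − uv/c²).
u' = (0.991 − 0.926) / (1 − (0.991)(0.926)) = 0.0650/0.0823 = 0.7895.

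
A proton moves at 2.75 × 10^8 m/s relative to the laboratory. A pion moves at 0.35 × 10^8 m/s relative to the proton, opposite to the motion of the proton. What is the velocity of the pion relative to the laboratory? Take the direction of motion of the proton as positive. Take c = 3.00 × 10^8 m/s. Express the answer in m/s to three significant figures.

In units of c (dividing by 3.00 × 10^8 m/s): v = 0.917, u' = -0.117.
u = (u' + v)/(1 + u'v/c²):
u = (-0.117 + 0.917) / (1 + (-0.117)·0.917) = 0.8000/0.8931 = 0.8958
(Galilean addition would give +0.800c.)
Converting back: u = 0.8958 × 3.00 × 10^8 m/s.

+2.69 × 10^8 m/s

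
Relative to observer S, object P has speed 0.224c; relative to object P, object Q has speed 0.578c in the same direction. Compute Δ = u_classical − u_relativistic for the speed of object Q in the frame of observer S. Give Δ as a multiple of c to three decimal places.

Galilean: u_cl = 0.578 + 0.224 = 0.8020.
Relativistic: u_rel = (0.578 + 0.224) / (1 + 0.578·0.224) = 0.8020/1.1295 = 0.7101.
Δ = 0.8020 − 0.7101 = 0.0919.

Δ = 0.092c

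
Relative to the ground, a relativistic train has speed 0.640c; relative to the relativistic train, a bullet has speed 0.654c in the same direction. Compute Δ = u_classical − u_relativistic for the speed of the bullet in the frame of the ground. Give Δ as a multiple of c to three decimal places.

Galilean: u_cl = 0.654 + 0.640 = 1.2940.
Relativistic: u_rel = (0.654 + 0.640) / (1 + 0.654·0.640) = 1.2940/1.4186 = 0.9122.
Δ = 1.2940 − 0.9122 = 0.3818.
(The classical prediction exceeds c; the relativistic result does not.)

Δ = 0.382c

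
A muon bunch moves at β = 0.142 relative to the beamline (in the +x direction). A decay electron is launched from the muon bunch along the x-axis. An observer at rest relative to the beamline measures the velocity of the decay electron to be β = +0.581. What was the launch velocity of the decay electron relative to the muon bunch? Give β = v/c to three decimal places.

Invert the composition law: u' = (u − v)/(1 − uv/c²).
u' = (0.581 − 0.142) / (1 − (0.581)(0.142)) = 0.4390/0.9175 = 0.4785.

β = +0.478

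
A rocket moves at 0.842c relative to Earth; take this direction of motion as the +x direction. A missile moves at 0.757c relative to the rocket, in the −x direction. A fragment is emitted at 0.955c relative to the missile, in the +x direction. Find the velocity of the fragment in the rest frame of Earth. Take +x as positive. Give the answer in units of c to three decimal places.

+0.972c

Apply u = (u' + v)/(1 + u'v/c²) successively, working outward toward Earth.
Start: velocity of the rocket relative to Earth = 0.8420c.
Compose with the missile (u' = -0.757 in the rocket frame): u_1 = (-0.757 + 0.842) / (1 + (-0.757)·0.842) = 0.0850/0.3626 = 0.2344.
Compose with the fragment (u' = 0.955 in the missile frame): u_2 = (0.955 + 0.234) / (1 + 0.955·0.234) = 1.1894/1.2239 = 0.9719.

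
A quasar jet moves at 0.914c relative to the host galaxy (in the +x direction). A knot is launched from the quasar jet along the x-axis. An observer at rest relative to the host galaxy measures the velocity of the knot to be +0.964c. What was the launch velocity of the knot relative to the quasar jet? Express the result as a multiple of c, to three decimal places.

Invert the composition law: u' = (u − v)/(1 − uv/c²).
u' = (0.964 − 0.914) / (1 − (0.964)(0.914)) = 0.0500/0.1189 = 0.4205.

+0.421c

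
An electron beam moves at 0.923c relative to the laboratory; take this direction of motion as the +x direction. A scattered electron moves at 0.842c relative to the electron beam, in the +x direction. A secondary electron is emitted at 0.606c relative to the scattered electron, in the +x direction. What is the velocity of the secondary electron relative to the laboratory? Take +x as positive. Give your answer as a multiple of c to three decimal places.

Apply u = (u' + v)/(1 + u'v/c²) successively, working outward toward the laboratory.
Start: velocity of the electron beam relative to the laboratory = 0.9230c.
Compose with the scattered electron (u' = 0.842 in the electron beam frame): u_1 = (0.842 + 0.923) / (1 + 0.842·0.923) = 1.7650/1.7772 = 0.9932.
Compose with the secondary electron (u' = 0.606 in the scattered electron frame): u_2 = (0.606 + 0.993) / (1 + 0.606·0.993) = 1.5992/1.6019 = 0.9983.

0.998c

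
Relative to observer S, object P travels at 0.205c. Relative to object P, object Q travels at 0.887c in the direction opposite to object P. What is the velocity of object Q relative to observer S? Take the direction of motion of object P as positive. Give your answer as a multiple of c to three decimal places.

-0.834c

With v = 0.205 and u' = -0.887 (in units of c),
u = (u' + v)/(1 + u'v/c²):
u = (-0.887 + 0.205) / (1 + (-0.887)·0.205) = -0.6820/0.8182 = -0.8336
(Galilean addition would give -0.682c.)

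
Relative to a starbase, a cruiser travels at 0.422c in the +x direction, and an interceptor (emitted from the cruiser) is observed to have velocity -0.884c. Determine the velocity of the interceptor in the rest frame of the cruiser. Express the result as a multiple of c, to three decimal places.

Invert the composition law: u' = (u − v)/(1 − uv/c²).
u' = (-0.884 − 0.422) / (1 − (-0.884)(0.422)) = -1.3060/1.3730 = -0.9512.

-0.951c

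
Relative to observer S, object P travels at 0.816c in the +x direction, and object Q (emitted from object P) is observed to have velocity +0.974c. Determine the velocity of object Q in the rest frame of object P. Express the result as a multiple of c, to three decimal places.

Invert the composition law: u' = (u − v)/(1 − uv/c²).
u' = (0.974 − 0.816) / (1 − (0.974)(0.816)) = 0.1580/0.2052 = 0.7699.

+0.770c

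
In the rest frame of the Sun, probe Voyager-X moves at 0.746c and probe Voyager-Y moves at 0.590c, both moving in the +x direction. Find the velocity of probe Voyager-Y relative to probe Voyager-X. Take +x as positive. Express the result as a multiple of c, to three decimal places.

-0.279c

β_A = 0.746, β_B = 0.590.
Transform to A's frame with the inverse velocity-addition law: u' = (u − v)/(1 − uv/c²), taking u = β_B and v = β_A.
u' = (0.590 − 0.746) / (1 − (0.746)(0.590)) = -0.1560/0.5599 = -0.2786.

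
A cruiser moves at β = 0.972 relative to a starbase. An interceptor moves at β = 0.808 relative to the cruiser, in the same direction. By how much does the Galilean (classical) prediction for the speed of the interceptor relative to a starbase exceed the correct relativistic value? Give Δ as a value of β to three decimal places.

Galilean: u_cl = 0.808 + 0.972 = 1.7800.
Relativistic: u_rel = (0.808 + 0.972) / (1 + 0.808·0.972) = 1.7800/1.7854 = 0.9970.
Δ = 1.7800 − 0.9970 = 0.7830.
(The classical prediction exceeds c; the relativistic result does not.)

Δ = 0.783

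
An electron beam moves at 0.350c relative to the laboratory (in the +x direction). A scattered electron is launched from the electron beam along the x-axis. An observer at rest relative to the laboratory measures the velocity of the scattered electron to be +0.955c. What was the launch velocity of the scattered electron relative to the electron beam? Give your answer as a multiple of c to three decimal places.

Invert the composition law: u' = (u − v)/(1 − uv/c²).
u' = (0.955 − 0.350) / (1 − (0.955)(0.350)) = 0.6050/0.6657 = 0.9087.

+0.909c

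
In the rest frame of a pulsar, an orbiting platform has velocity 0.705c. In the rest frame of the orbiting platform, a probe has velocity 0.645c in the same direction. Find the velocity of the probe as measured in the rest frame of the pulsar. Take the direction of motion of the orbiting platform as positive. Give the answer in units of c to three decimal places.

0.928c

With v = 0.705 and u' = 0.645 (in units of c),
u = (u' + v)/(1 + u'v/c²):
u = (0.645 + 0.705) / (1 + 0.645·0.705) = 1.3500/1.4547 = 0.9280
(Galilean addition would give +1.350c, exceeding c.)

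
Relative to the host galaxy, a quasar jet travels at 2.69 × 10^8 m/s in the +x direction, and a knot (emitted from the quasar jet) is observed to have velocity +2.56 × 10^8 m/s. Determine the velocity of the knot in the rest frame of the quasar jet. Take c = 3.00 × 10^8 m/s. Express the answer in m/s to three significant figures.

v = 0.897c, u = 0.853c.
Invert the composition law: u' = (u − v)/(1 − uv/c²).
u' = (0.853 − 0.897) / (1 − (0.853)(0.897)) = -0.0433/0.2348 = -0.1845.
u' = -0.1845 × 3.00 × 10^8 m/s.

-5.54 × 10^7 m/s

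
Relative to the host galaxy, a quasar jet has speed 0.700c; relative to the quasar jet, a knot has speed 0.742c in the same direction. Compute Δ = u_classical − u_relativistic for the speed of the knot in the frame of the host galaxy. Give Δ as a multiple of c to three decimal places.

Galilean: u_cl = 0.742 + 0.700 = 1.4420.
Relativistic: u_rel = (0.742 + 0.700) / (1 + 0.742·0.700) = 1.4420/1.5194 = 0.9491.
Δ = 1.4420 − 0.9491 = 0.4929.
(The classical prediction exceeds c; the relativistic result does not.)

Δ = 0.493c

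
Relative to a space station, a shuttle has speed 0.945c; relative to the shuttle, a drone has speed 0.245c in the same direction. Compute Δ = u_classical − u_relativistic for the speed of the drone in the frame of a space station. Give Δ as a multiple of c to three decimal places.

Galilean: u_cl = 0.245 + 0.945 = 1.1900.
Relativistic: u_rel = (0.245 + 0.945) / (1 + 0.245·0.945) = 1.1900/1.2315 = 0.9663.
Δ = 1.1900 − 0.9663 = 0.2237.
(The classical prediction exceeds c; the relativistic result does not.)

Δ = 0.224c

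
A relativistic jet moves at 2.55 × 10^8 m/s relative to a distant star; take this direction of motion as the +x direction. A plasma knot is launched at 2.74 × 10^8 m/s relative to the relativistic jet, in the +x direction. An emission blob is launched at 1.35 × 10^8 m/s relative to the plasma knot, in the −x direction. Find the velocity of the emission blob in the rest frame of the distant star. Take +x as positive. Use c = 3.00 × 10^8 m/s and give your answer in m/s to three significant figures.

+2.94 × 10^8 m/s

Apply u = (u' + v)/(1 + u'v/c²) successively, working outward toward the distant star.
(Dividing each given speed by c = 3.00 × 10^8 m/s to work in units of c.)
Start: velocity of the relativistic jet relative to the distant star = 0.8500c.
Compose with the plasma knot (u' = 0.913 in the relativistic jet frame): u_1 = (0.913 + 0.850) / (1 + 0.913·0.850) = 1.7633/1.7763 = 0.9927.
Compose with the emission blob (u' = -0.450 in the plasma knot frame): u_2 = (-0.450 + 0.993) / (1 + (-0.450)·0.993) = 0.5427/0.5533 = 0.9808.
So u = 0.9808 × 3.00 × 10^8 m/s.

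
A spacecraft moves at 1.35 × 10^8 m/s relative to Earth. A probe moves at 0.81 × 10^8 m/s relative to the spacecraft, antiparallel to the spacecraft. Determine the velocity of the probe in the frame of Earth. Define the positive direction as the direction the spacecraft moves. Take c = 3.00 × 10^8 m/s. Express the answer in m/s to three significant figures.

+6.15 × 10^7 m/s

In units of c (dividing by 3.00 × 10^8 m/s): v = 0.450, u' = -0.270.
u = (u' + v)/(1 + u'v/c²):
u = (-0.270 + 0.450) / (1 + (-0.270)·0.450) = 0.1800/0.8785 = 0.2049
Converting back: u = 0.2049 × 3.00 × 10^8 m/s.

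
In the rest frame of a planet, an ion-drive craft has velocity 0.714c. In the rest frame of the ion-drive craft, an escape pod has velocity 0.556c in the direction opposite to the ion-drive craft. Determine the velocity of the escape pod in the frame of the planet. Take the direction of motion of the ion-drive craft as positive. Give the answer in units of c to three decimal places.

With v = 0.714 and u' = -0.556 (in units of c),
u = (u' + v)/(1 + u'v/c²):
u = (-0.556 + 0.714) / (1 + (-0.556)·0.714) = 0.1580/0.6030 = 0.2620
(Galilean addition would give +0.158c.)

+0.262c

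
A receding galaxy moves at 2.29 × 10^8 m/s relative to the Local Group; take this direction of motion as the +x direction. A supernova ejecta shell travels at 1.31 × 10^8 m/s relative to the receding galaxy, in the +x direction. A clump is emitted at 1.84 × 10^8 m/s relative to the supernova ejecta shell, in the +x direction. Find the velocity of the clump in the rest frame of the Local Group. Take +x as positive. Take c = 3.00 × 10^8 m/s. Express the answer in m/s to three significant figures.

2.93 × 10^8 m/s

Apply u = (u' + v)/(1 + u'v/c²) successively, working outward toward the Local Group.
(Dividing each given speed by c = 3.00 × 10^8 m/s to work in units of c.)
Start: velocity of the receding galaxy relative to the Local Group = 0.7633c.
Compose with the supernova ejecta shell (u' = 0.437 in the receding galaxy frame): u_1 = (0.437 + 0.763) / (1 + 0.437·0.763) = 1.2000/1.3333 = 0.9000.
Compose with the clump (u' = 0.613 in the supernova ejecta shell frame): u_2 = (0.613 + 0.900) / (1 + 0.613·0.900) = 1.5133/1.5520 = 0.9751.
So u = 0.9751 × 3.00 × 10^8 m/s.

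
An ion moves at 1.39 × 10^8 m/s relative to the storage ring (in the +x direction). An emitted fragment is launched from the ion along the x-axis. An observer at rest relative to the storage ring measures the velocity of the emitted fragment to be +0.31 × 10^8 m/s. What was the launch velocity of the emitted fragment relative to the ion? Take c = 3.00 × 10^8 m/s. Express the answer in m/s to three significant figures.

-1.13 × 10^8 m/s

v = 0.463c, u = 0.103c.
Invert the composition law: u' = (u − v)/(1 − uv/c²).
u' = (0.103 − 0.463) / (1 − (0.103)(0.463)) = -0.3600/0.9521 = -0.3781.
u' = -0.3781 × 3.00 × 10^8 m/s.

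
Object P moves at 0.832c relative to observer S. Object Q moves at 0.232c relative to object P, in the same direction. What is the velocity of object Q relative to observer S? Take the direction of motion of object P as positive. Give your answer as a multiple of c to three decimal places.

With v = 0.832 and u' = 0.232 (in units of c),
u = (u' + v)/(1 + u'v/c²):
u = (0.232 + 0.832) / (1 + 0.232·0.832) = 1.0640/1.1930 = 0.8919
(Galilean addition would give +1.064c, exceeding c.)

0.892c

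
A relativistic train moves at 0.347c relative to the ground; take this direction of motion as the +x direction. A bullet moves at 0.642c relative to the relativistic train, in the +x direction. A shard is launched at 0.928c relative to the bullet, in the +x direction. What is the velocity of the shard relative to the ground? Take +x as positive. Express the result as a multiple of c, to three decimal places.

0.992c

Apply u = (u' + v)/(1 + u'v/c²) successively, working outward toward the ground.
Start: velocity of the relativistic train relative to the ground = 0.3470c.
Compose with the bullet (u' = 0.642 in the relativistic train frame): u_1 = (0.642 + 0.347) / (1 + 0.642·0.347) = 0.9890/1.2228 = 0.8088.
Compose with the shard (u' = 0.928 in the bullet frame): u_2 = (0.928 + 0.809) / (1 + 0.928·0.809) = 1.7368/1.7506 = 0.9921.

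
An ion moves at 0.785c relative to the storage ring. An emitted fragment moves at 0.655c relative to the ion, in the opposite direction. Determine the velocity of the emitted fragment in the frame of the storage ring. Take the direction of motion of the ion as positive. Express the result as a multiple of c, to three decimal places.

+0.268c

With v = 0.785 and u' = -0.655 (in units of c),
u = (u' + v)/(1 + u'v/c²):
u = (-0.655 + 0.785) / (1 + (-0.655)·0.785) = 0.1300/0.4858 = 0.2676
(Galilean addition would give +0.130c.)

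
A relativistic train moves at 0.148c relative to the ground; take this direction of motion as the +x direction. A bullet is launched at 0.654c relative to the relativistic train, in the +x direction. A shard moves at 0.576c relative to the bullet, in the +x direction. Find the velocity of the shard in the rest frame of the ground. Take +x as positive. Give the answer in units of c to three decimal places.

0.920c

Apply u = (u' + v)/(1 + u'v/c²) successively, working outward toward the ground.
Start: velocity of the relativistic train relative to the ground = 0.1480c.
Compose with the bullet (u' = 0.654 in the relativistic train frame): u_1 = (0.654 + 0.148) / (1 + 0.654·0.148) = 0.8020/1.0968 = 0.7312.
Compose with the shard (u' = 0.576 in the bullet frame): u_2 = (0.576 + 0.731) / (1 + 0.576·0.731) = 1.3072/1.4212 = 0.9198.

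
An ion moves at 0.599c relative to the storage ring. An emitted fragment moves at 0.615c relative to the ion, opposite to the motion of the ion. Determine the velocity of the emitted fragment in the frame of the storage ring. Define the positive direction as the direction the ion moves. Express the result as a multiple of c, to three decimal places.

-0.025c

With v = 0.599 and u' = -0.615 (in units of c),
u = (u' + v)/(1 + u'v/c²):
u = (-0.615 + 0.599) / (1 + (-0.615)·0.599) = -0.0160/0.6316 = -0.0253
(Galilean addition would give -0.016c.)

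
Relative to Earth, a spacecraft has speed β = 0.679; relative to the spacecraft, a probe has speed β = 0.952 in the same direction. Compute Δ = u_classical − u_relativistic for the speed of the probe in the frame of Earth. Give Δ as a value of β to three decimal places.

Galilean: u_cl = 0.952 + 0.679 = 1.6310.
Relativistic: u_rel = (0.952 + 0.679) / (1 + 0.952·0.679) = 1.6310/1.6464 = 0.9906.
Δ = 1.6310 − 0.9906 = 0.6404.
(The classical prediction exceeds c; the relativistic result does not.)

Δ = 0.640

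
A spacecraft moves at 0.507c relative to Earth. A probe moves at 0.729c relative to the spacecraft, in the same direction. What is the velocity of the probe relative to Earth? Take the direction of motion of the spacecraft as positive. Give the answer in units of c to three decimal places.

With v = 0.507 and u' = 0.729 (in units of c),
u = (u' + v)/(1 + u'v/c²):
u = (0.729 + 0.507) / (1 + 0.729·0.507) = 1.2360/1.3696 = 0.9025
(Galilean addition would give +1.236c, exceeding c.)

0.902c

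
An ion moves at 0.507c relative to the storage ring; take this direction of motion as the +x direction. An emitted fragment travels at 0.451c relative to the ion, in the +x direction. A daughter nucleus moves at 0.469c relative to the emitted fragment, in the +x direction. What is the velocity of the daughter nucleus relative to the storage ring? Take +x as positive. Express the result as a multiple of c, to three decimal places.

Apply u = (u' + v)/(1 + u'v/c²) successively, working outward toward the storage ring.
Start: velocity of the ion relative to the storage ring = 0.5070c.
Compose with the emitted fragment (u' = 0.451 in the ion frame): u_1 = (0.451 + 0.507) / (1 + 0.451·0.507) = 0.9580/1.2287 = 0.7797.
Compose with the daughter nucleus (u' = 0.469 in the emitted fragment frame): u_2 = (0.469 + 0.780) / (1 + 0.469·0.780) = 1.2487/1.3657 = 0.9143.

0.914c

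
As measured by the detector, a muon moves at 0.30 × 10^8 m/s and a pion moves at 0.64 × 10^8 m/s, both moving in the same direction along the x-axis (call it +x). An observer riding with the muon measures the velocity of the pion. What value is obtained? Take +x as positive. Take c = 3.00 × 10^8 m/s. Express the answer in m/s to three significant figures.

+3.47 × 10^7 m/s

β_A = 0.100, β_B = 0.213 (dividing each by c = 3.00 × 10^8 m/s).
Transform to A's frame with the inverse velocity-addition law: u' = (u − v)/(1 − uv/c²), taking u = β_B and v = β_A.
u' = (0.213 − 0.100) / (1 − (0.100)(0.213)) = 0.1133/0.9787 = 0.1158.
u' = 0.1158 × 3.00 × 10^8 m/s.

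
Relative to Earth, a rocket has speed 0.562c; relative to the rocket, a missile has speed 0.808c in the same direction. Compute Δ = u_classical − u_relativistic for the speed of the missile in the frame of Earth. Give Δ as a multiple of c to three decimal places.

Δ = 0.428c

Galilean: u_cl = 0.808 + 0.562 = 1.3700.
Relativistic: u_rel = (0.808 + 0.562) / (1 + 0.808·0.562) = 1.3700/1.4541 = 0.9422.
Δ = 1.3700 − 0.9422 = 0.4278.
(The classical prediction exceeds c; the relativistic result does not.)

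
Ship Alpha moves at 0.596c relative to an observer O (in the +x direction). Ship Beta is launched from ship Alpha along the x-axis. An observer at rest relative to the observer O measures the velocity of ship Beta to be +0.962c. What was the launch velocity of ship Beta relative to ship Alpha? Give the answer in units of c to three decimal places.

+0.858c

Invert the composition law: u' = (u − v)/(1 − uv/c²).
u' = (0.962 − 0.596) / (1 − (0.962)(0.596)) = 0.3660/0.4266 = 0.8579.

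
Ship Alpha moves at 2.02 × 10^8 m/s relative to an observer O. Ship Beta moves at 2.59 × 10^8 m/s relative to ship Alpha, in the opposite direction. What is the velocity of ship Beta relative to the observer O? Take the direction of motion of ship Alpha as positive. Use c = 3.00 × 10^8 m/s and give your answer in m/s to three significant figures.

In units of c (dividing by 3.00 × 10^8 m/s): v = 0.673, u' = -0.863.
u = (u' + v)/(1 + u'v/c²):
u = (-0.863 + 0.673) / (1 + (-0.863)·0.673) = -0.1900/0.4187 = -0.4538
Converting back: u = -0.4538 × 3.00 × 10^8 m/s.

-1.36 × 10^8 m/s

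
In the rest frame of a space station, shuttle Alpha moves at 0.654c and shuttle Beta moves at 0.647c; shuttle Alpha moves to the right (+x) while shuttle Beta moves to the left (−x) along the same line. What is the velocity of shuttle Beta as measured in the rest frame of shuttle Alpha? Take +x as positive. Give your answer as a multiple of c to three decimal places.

β_A = 0.654, β_B = -0.647.
Transform to A's frame with the inverse velocity-addition law: u' = (u − v)/(1 − uv/c²), taking u = β_B and v = β_A.
u' = (-0.647 − 0.654) / (1 − (0.654)(-0.647)) = -1.3010/1.4231 = -0.9142.

-0.914c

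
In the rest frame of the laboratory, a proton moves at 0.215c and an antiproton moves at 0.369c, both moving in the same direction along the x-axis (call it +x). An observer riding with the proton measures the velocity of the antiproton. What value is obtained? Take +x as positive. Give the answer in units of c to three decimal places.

β_A = 0.215, β_B = 0.369.
Transform to A's frame with the inverse velocity-addition law: u' = (u − v)/(1 − uv/c²), taking u = β_B and v = β_A.
u' = (0.369 − 0.215) / (1 − (0.215)(0.369)) = 0.1540/0.9207 = 0.1673.

+0.167c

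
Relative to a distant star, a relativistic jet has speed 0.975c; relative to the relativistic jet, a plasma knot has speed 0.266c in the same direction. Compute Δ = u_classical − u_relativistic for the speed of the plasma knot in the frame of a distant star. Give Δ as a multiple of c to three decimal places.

Galilean: u_cl = 0.266 + 0.975 = 1.2410.
Relativistic: u_rel = (0.266 + 0.975) / (1 + 0.266·0.975) = 1.2410/1.2593 = 0.9854.
Δ = 1.2410 − 0.9854 = 0.2556.
(The classical prediction exceeds c; the relativistic result does not.)

Δ = 0.256c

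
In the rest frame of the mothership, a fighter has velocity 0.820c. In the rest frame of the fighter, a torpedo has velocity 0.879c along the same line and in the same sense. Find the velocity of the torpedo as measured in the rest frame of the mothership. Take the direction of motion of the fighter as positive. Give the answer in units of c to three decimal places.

With v = 0.820 and u' = 0.879 (in units of c),
u = (u' + v)/(1 + u'v/c²):
u = (0.879 + 0.820) / (1 + 0.879·0.820) = 1.6990/1.7208 = 0.9873

0.987c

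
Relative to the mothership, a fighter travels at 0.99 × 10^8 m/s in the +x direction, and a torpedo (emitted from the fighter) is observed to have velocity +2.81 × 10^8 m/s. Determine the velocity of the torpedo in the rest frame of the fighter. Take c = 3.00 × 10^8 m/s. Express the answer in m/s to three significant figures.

+2.63 × 10^8 m/s

v = 0.330c, u = 0.937c.
Invert the composition law: u' = (u − v)/(1 − uv/c²).
u' = (0.937 − 0.330) / (1 − (0.937)(0.330)) = 0.6067/0.6909 = 0.8781.
u' = 0.8781 × 3.00 × 10^8 m/s.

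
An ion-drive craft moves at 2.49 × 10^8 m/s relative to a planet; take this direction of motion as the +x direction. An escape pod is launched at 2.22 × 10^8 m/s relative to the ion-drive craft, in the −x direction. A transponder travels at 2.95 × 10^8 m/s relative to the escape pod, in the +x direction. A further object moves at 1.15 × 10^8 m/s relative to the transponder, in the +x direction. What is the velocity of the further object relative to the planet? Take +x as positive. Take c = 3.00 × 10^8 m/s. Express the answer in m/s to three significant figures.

+2.99 × 10^8 m/s

Apply u = (u' + v)/(1 + u'v/c²) successively, working outward toward the planet.
(Dividing each given speed by c = 3.00 × 10^8 m/s to work in units of c.)
Start: velocity of the ion-drive craft relative to the planet = 0.8300c.
Compose with the escape pod (u' = -0.740 in the ion-drive craft frame): u_1 = (-0.740 + 0.830) / (1 + (-0.740)·0.830) = 0.0900/0.3858 = 0.2333.
Compose with the transponder (u' = 0.983 in the escape pod frame): u_2 = (0.983 + 0.233) / (1 + 0.983·0.233) = 1.2166/1.2294 = 0.9896.
Compose with the further object (u' = 0.383 in the transponder frame): u_3 = (0.383 + 0.990) / (1 + 0.383·0.990) = 1.3729/1.3793 = 0.9954.
So u = 0.9954 × 3.00 × 10^8 m/s.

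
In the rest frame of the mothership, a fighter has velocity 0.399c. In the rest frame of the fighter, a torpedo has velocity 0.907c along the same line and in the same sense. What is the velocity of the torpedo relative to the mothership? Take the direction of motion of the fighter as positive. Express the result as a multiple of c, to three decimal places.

0.959c

With v = 0.399 and u' = 0.907 (in units of c),
u = (u' + v)/(1 + u'v/c²):
u = (0.907 + 0.399) / (1 + 0.907·0.399) = 1.3060/1.3619 = 0.9590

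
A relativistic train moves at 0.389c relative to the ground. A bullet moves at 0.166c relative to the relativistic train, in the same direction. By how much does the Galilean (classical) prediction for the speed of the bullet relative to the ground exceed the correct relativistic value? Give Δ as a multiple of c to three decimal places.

Δ = 0.034c

Galilean: u_cl = 0.166 + 0.389 = 0.5550.
Relativistic: u_rel = (0.166 + 0.389) / (1 + 0.166·0.389) = 0.5550/1.0646 = 0.5213.
Δ = 0.5550 − 0.5213 = 0.0337.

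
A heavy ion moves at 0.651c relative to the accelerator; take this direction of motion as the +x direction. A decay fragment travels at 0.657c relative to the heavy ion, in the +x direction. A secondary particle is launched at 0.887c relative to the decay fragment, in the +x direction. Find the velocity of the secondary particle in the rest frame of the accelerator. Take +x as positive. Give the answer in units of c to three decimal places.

0.995c

Apply u = (u' + v)/(1 + u'v/c²) successively, working outward toward the accelerator.
Start: velocity of the heavy ion relative to the accelerator = 0.6510c.
Compose with the decay fragment (u' = 0.657 in the heavy ion frame): u_1 = (0.657 + 0.651) / (1 + 0.657·0.651) = 1.3080/1.4277 = 0.9162.
Compose with the secondary particle (u' = 0.887 in the decay fragment frame): u_2 = (0.887 + 0.916) / (1 + 0.887·0.916) = 1.8032/1.8126 = 0.9948.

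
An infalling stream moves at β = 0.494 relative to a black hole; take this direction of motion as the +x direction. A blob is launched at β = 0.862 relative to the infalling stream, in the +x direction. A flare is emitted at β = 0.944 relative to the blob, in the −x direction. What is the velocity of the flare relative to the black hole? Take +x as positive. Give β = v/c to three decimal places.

β = +0.069

Apply u = (u' + v)/(1 + u'v/c²) successively, working outward toward the black hole.
Start: velocity of the infalling stream relative to the black hole = 0.4940c.
Compose with the blob (u' = 0.862 in the infalling stream frame): u_1 = (0.862 + 0.494) / (1 + 0.862·0.494) = 1.3560/1.4258 = 0.9510.
Compose with the flare (u' = -0.944 in the blob frame): u_2 = (-0.944 + 0.951) / (1 + (-0.944)·0.951) = 0.0070/0.1022 = 0.0687.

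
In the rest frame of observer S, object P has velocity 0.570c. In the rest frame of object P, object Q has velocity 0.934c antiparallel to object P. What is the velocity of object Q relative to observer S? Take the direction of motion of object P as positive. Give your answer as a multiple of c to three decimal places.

With v = 0.570 and u' = -0.934 (in units of c),
u = (u' + v)/(1 + u'v/c²):
u = (-0.934 + 0.570) / (1 + (-0.934)·0.570) = -0.3640/0.4676 = -0.7784

-0.778c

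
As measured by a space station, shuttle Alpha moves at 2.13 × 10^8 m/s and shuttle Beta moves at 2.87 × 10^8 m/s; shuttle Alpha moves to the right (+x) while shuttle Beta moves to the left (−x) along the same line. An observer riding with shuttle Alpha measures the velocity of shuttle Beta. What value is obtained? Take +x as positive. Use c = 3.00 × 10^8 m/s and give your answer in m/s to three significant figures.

β_A = 0.710, β_B = -0.957 (dividing each by c = 3.00 × 10^8 m/s).
Transform to A's frame with the inverse velocity-addition law: u' = (u − v)/(1 − uv/c²), taking u = β_B and v = β_A.
u' = (-0.957 − 0.710) / (1 − (0.710)(-0.957)) = -1.6667/1.6792 = -0.9925.
u' = -0.9925 × 3.00 × 10^8 m/s.

-2.98 × 10^8 m/s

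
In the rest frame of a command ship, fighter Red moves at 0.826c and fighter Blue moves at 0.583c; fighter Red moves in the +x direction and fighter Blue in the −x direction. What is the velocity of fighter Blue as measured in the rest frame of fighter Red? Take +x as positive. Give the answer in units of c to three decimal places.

-0.951c

β_A = 0.826, β_B = -0.583.
Transform to A's frame with the inverse velocity-addition law: u' = (u − v)/(1 − uv/c²), taking u = β_B and v = β_A.
u' = (-0.583 − 0.826) / (1 − (0.826)(-0.583)) = -1.4090/1.4816 = -0.9510.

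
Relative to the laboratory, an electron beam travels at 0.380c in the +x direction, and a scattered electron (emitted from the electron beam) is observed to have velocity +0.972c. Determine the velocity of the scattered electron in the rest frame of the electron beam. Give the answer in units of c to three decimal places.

+0.939c

Invert the composition law: u' = (u − v)/(1 − uv/c²).
u' = (0.972 − 0.380) / (1 − (0.972)(0.380)) = 0.5920/0.6306 = 0.9387.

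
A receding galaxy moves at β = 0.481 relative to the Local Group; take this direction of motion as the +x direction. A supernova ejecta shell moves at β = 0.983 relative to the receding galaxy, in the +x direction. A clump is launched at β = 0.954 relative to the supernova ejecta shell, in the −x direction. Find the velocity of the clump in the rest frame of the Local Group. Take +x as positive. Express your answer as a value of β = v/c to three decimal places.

β = +0.774

Apply u = (u' + v)/(1 + u'v/c²) successively, working outward toward the Local Group.
Start: velocity of the receding galaxy relative to the Local Group = 0.4810c.
Compose with the supernova ejecta shell (u' = 0.983 in the receding galaxy frame): u_1 = (0.983 + 0.481) / (1 + 0.983·0.481) = 1.4640/1.4728 = 0.9940.
Compose with the clump (u' = -0.954 in the supernova ejecta shell frame): u_2 = (-0.954 + 0.994) / (1 + (-0.954)·0.994) = 0.0400/0.0517 = 0.7737.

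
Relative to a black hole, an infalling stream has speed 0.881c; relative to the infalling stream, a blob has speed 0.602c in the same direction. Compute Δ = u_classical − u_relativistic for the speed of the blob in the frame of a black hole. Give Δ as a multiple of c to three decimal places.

Galilean: u_cl = 0.602 + 0.881 = 1.4830.
Relativistic: u_rel = (0.602 + 0.881) / (1 + 0.602·0.881) = 1.4830/1.5304 = 0.9691.
Δ = 1.4830 − 0.9691 = 0.5139.
(The classical prediction exceeds c; the relativistic result does not.)

Δ = 0.514c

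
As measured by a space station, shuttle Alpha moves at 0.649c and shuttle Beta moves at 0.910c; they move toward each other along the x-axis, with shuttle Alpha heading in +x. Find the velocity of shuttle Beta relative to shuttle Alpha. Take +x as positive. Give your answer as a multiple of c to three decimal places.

-0.980c

β_A = 0.649, β_B = -0.910.
Transform to A's frame with the inverse velocity-addition law: u' = (u − v)/(1 − uv/c²), taking u = β_B and v = β_A.
u' = (-0.910 − 0.649) / (1 − (0.649)(-0.910)) = -1.5590/1.5906 = -0.9801.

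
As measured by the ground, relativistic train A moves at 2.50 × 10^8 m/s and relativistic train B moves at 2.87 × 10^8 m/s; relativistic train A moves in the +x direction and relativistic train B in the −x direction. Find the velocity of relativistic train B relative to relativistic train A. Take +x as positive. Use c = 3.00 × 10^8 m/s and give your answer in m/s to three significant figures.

-2.99 × 10^8 m/s

β_A = 0.833, β_B = -0.957 (dividing each by c = 3.00 × 10^8 m/s).
Transform to A's frame with the inverse velocity-addition law: u' = (u − v)/(1 − uv/c²), taking u = β_B and v = β_A.
u' = (-0.957 − 0.833) / (1 − (0.833)(-0.957)) = -1.7900/1.7972 = -0.9960.
u' = -0.9960 × 3.00 × 10^8 m/s.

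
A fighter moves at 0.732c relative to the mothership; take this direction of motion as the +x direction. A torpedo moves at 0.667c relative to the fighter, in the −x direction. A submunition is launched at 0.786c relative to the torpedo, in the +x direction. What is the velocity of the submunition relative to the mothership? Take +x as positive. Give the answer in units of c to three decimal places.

+0.830c

Apply u = (u' + v)/(1 + u'v/c²) successively, working outward toward the mothership.
Start: velocity of the fighter relative to the mothership = 0.7320c.
Compose with the torpedo (u' = -0.667 in the fighter frame): u_1 = (-0.667 + 0.732) / (1 + (-0.667)·0.732) = 0.0650/0.5118 = 0.1270.
Compose with the submunition (u' = 0.786 in the torpedo frame): u_2 = (0.786 + 0.127) / (1 + 0.786·0.127) = 0.9130/1.0998 = 0.8301.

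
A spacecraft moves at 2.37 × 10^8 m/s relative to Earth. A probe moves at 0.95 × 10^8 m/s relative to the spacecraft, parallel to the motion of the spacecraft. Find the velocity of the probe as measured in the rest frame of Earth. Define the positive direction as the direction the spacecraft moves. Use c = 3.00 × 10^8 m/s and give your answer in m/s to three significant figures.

2.66 × 10^8 m/s

In units of c (dividing by 3.00 × 10^8 m/s): v = 0.790, u' = 0.317.
u = (u' + v)/(1 + u'v/c²):
u = (0.317 + 0.790) / (1 + 0.317·0.790) = 1.1067/1.2502 = 0.8852
(Galilean addition would give +1.107c, exceeding c.)
Converting back: u = 0.8852 × 3.00 × 10^8 m/s.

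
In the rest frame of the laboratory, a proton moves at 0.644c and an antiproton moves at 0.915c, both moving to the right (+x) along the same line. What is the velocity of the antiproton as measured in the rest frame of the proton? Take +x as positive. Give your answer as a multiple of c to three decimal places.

+0.660c

β_A = 0.644, β_B = 0.915.
Transform to A's frame with the inverse velocity-addition law: u' = (u − v)/(1 − uv/c²), taking u = β_B and v = β_A.
u' = (0.915 − 0.644) / (1 − (0.644)(0.915)) = 0.2710/0.4107 = 0.6598.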